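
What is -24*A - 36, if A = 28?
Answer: -708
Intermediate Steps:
-24*A - 36 = -24*28 - 36 = -672 - 36 = -708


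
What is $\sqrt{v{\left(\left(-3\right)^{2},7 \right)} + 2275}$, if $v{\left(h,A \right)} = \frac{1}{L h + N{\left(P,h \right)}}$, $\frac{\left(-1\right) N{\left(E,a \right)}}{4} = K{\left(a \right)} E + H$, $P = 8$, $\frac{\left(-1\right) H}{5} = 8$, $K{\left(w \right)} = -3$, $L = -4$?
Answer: $\frac{\sqrt{27527555}}{110} \approx 47.697$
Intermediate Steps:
$H = -40$ ($H = \left(-5\right) 8 = -40$)
$N{\left(E,a \right)} = 160 + 12 E$ ($N{\left(E,a \right)} = - 4 \left(- 3 E - 40\right) = - 4 \left(-40 - 3 E\right) = 160 + 12 E$)
$v{\left(h,A \right)} = \frac{1}{256 - 4 h}$ ($v{\left(h,A \right)} = \frac{1}{- 4 h + \left(160 + 12 \cdot 8\right)} = \frac{1}{- 4 h + \left(160 + 96\right)} = \frac{1}{- 4 h + 256} = \frac{1}{256 - 4 h}$)
$\sqrt{v{\left(\left(-3\right)^{2},7 \right)} + 2275} = \sqrt{- \frac{1}{-256 + 4 \left(-3\right)^{2}} + 2275} = \sqrt{- \frac{1}{-256 + 4 \cdot 9} + 2275} = \sqrt{- \frac{1}{-256 + 36} + 2275} = \sqrt{- \frac{1}{-220} + 2275} = \sqrt{\left(-1\right) \left(- \frac{1}{220}\right) + 2275} = \sqrt{\frac{1}{220} + 2275} = \sqrt{\frac{500501}{220}} = \frac{\sqrt{27527555}}{110}$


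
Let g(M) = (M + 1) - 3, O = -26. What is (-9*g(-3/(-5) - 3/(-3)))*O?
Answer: -468/5 ≈ -93.600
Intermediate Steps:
g(M) = -2 + M (g(M) = (1 + M) - 3 = -2 + M)
(-9*g(-3/(-5) - 3/(-3)))*O = -9*(-2 + (-3/(-5) - 3/(-3)))*(-26) = -9*(-2 + (-3*(-⅕) - 3*(-⅓)))*(-26) = -9*(-2 + (⅗ + 1))*(-26) = -9*(-2 + 8/5)*(-26) = -9*(-⅖)*(-26) = (18/5)*(-26) = -468/5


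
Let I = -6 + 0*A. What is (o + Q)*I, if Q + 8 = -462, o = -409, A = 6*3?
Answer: 5274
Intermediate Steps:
A = 18
I = -6 (I = -6 + 0*18 = -6 + 0 = -6)
Q = -470 (Q = -8 - 462 = -470)
(o + Q)*I = (-409 - 470)*(-6) = -879*(-6) = 5274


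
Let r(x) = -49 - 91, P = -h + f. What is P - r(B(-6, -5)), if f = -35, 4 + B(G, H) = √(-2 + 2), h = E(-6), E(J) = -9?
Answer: 114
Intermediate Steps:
h = -9
B(G, H) = -4 (B(G, H) = -4 + √(-2 + 2) = -4 + √0 = -4 + 0 = -4)
P = -26 (P = -1*(-9) - 35 = 9 - 35 = -26)
r(x) = -140
P - r(B(-6, -5)) = -26 - 1*(-140) = -26 + 140 = 114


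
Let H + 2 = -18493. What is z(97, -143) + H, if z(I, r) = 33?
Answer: -18462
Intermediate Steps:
H = -18495 (H = -2 - 18493 = -18495)
z(97, -143) + H = 33 - 18495 = -18462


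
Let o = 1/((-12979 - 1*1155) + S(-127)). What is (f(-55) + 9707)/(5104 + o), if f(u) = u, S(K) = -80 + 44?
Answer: 136768840/72323679 ≈ 1.8911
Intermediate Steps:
S(K) = -36
o = -1/14170 (o = 1/((-12979 - 1*1155) - 36) = 1/((-12979 - 1155) - 36) = 1/(-14134 - 36) = 1/(-14170) = -1/14170 ≈ -7.0572e-5)
(f(-55) + 9707)/(5104 + o) = (-55 + 9707)/(5104 - 1/14170) = 9652/(72323679/14170) = 9652*(14170/72323679) = 136768840/72323679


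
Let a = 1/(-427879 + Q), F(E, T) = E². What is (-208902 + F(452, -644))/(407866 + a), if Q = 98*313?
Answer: -1826348590/162006414529 ≈ -0.011273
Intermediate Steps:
Q = 30674
a = -1/397205 (a = 1/(-427879 + 30674) = 1/(-397205) = -1/397205 ≈ -2.5176e-6)
(-208902 + F(452, -644))/(407866 + a) = (-208902 + 452²)/(407866 - 1/397205) = (-208902 + 204304)/(162006414529/397205) = -4598*397205/162006414529 = -1826348590/162006414529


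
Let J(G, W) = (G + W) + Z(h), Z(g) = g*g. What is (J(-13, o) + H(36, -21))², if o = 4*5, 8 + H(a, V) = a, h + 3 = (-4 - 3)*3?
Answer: 373321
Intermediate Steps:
h = -24 (h = -3 + (-4 - 3)*3 = -3 - 7*3 = -3 - 21 = -24)
H(a, V) = -8 + a
Z(g) = g²
o = 20
J(G, W) = 576 + G + W (J(G, W) = (G + W) + (-24)² = (G + W) + 576 = 576 + G + W)
(J(-13, o) + H(36, -21))² = ((576 - 13 + 20) + (-8 + 36))² = (583 + 28)² = 611² = 373321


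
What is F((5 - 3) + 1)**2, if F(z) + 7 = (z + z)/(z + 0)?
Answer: 25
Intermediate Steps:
F(z) = -5 (F(z) = -7 + (z + z)/(z + 0) = -7 + (2*z)/z = -7 + 2 = -5)
F((5 - 3) + 1)**2 = (-5)**2 = 25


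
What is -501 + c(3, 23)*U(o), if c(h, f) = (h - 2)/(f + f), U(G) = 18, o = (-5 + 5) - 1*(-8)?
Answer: -11514/23 ≈ -500.61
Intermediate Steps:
o = 8 (o = 0 + 8 = 8)
c(h, f) = (-2 + h)/(2*f) (c(h, f) = (-2 + h)/((2*f)) = (-2 + h)*(1/(2*f)) = (-2 + h)/(2*f))
-501 + c(3, 23)*U(o) = -501 + ((1/2)*(-2 + 3)/23)*18 = -501 + ((1/2)*(1/23)*1)*18 = -501 + (1/46)*18 = -501 + 9/23 = -11514/23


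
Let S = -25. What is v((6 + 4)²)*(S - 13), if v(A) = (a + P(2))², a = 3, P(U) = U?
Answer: -950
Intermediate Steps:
v(A) = 25 (v(A) = (3 + 2)² = 5² = 25)
v((6 + 4)²)*(S - 13) = 25*(-25 - 13) = 25*(-38) = -950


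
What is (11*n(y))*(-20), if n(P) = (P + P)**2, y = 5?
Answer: -22000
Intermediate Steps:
n(P) = 4*P**2 (n(P) = (2*P)**2 = 4*P**2)
(11*n(y))*(-20) = (11*(4*5**2))*(-20) = (11*(4*25))*(-20) = (11*100)*(-20) = 1100*(-20) = -22000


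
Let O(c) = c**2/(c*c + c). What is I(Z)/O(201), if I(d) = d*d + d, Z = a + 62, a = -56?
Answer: 2828/67 ≈ 42.209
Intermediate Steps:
O(c) = c**2/(c + c**2) (O(c) = c**2/(c**2 + c) = c**2/(c + c**2))
Z = 6 (Z = -56 + 62 = 6)
I(d) = d + d**2 (I(d) = d**2 + d = d + d**2)
I(Z)/O(201) = (6*(1 + 6))/((201/(1 + 201))) = (6*7)/((201/202)) = 42/((201*(1/202))) = 42/(201/202) = 42*(202/201) = 2828/67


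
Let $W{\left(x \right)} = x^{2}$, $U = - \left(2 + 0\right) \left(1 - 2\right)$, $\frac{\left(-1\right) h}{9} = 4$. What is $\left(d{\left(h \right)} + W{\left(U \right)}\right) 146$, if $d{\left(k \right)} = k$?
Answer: $-4672$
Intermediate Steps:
$h = -36$ ($h = \left(-9\right) 4 = -36$)
$U = 2$ ($U = - 2 \left(-1\right) = \left(-1\right) \left(-2\right) = 2$)
$\left(d{\left(h \right)} + W{\left(U \right)}\right) 146 = \left(-36 + 2^{2}\right) 146 = \left(-36 + 4\right) 146 = \left(-32\right) 146 = -4672$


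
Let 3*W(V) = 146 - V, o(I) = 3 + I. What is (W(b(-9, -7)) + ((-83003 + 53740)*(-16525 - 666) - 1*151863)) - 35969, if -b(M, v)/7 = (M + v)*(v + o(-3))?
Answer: 502872711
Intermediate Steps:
b(M, v) = -7*v*(M + v) (b(M, v) = -7*(M + v)*(v + (3 - 3)) = -7*(M + v)*(v + 0) = -7*(M + v)*v = -7*v*(M + v))
W(V) = 146/3 - V/3 (W(V) = (146 - V)/3 = 146/3 - V/3)
(W(b(-9, -7)) + ((-83003 + 53740)*(-16525 - 666) - 1*151863)) - 35969 = ((146/3 - 7*(-7)*(-1*(-9) - 1*(-7))/3) + ((-83003 + 53740)*(-16525 - 666) - 1*151863)) - 35969 = ((146/3 - 7*(-7)*(9 + 7)/3) + (-29263*(-17191) - 151863)) - 35969 = ((146/3 - 7*(-7)*16/3) + (503060233 - 151863)) - 35969 = ((146/3 - ⅓*(-784)) + 502908370) - 35969 = ((146/3 + 784/3) + 502908370) - 35969 = (310 + 502908370) - 35969 = 502908680 - 35969 = 502872711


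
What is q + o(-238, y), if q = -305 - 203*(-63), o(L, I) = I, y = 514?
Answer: 12998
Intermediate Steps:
q = 12484 (q = -305 + 12789 = 12484)
q + o(-238, y) = 12484 + 514 = 12998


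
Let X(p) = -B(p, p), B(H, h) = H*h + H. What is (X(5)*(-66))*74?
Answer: 146520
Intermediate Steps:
B(H, h) = H + H*h
X(p) = -p*(1 + p)
(X(5)*(-66))*74 = (-1*5*(1 + 5)*(-66))*74 = (-1*5*6*(-66))*74 = -30*(-66)*74 = 1980*74 = 146520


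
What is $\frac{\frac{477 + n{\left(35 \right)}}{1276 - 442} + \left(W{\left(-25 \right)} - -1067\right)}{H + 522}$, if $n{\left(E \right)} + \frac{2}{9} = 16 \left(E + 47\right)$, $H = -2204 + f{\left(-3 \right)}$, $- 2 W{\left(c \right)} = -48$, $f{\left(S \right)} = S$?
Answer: $- \frac{1641029}{2529522} \approx -0.64875$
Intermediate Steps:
$W{\left(c \right)} = 24$ ($W{\left(c \right)} = \left(- \frac{1}{2}\right) \left(-48\right) = 24$)
$H = -2207$ ($H = -2204 - 3 = -2207$)
$n{\left(E \right)} = \frac{6766}{9} + 16 E$ ($n{\left(E \right)} = - \frac{2}{9} + 16 \left(E + 47\right) = - \frac{2}{9} + 16 \left(47 + E\right) = - \frac{2}{9} + \left(752 + 16 E\right) = \frac{6766}{9} + 16 E$)
$\frac{\frac{477 + n{\left(35 \right)}}{1276 - 442} + \left(W{\left(-25 \right)} - -1067\right)}{H + 522} = \frac{\frac{477 + \left(\frac{6766}{9} + 16 \cdot 35\right)}{1276 - 442} + \left(24 - -1067\right)}{-2207 + 522} = \frac{\frac{477 + \left(\frac{6766}{9} + 560\right)}{834} + \left(24 + 1067\right)}{-1685} = \left(\left(477 + \frac{11806}{9}\right) \frac{1}{834} + 1091\right) \left(- \frac{1}{1685}\right) = \left(\frac{16099}{9} \cdot \frac{1}{834} + 1091\right) \left(- \frac{1}{1685}\right) = \left(\frac{16099}{7506} + 1091\right) \left(- \frac{1}{1685}\right) = \frac{8205145}{7506} \left(- \frac{1}{1685}\right) = - \frac{1641029}{2529522}$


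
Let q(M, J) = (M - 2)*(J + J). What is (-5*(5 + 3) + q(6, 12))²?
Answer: 3136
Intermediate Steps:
q(M, J) = 2*J*(-2 + M) (q(M, J) = (-2 + M)*(2*J) = 2*J*(-2 + M))
(-5*(5 + 3) + q(6, 12))² = (-5*(5 + 3) + 2*12*(-2 + 6))² = (-5*8 + 2*12*4)² = (-40 + 96)² = 56² = 3136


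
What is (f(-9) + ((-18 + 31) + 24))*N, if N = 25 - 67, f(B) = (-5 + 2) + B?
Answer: -1050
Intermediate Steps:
f(B) = -3 + B
N = -42
(f(-9) + ((-18 + 31) + 24))*N = ((-3 - 9) + ((-18 + 31) + 24))*(-42) = (-12 + (13 + 24))*(-42) = (-12 + 37)*(-42) = 25*(-42) = -1050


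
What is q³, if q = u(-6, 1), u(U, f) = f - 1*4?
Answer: -27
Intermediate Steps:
u(U, f) = -4 + f (u(U, f) = f - 4 = -4 + f)
q = -3 (q = -4 + 1 = -3)
q³ = (-3)³ = -27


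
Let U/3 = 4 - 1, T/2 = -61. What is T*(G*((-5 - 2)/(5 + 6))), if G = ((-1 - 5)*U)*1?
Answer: -46116/11 ≈ -4192.4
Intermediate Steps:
T = -122 (T = 2*(-61) = -122)
U = 9 (U = 3*(4 - 1) = 3*3 = 9)
G = -54 (G = ((-1 - 5)*9)*1 = -6*9*1 = -54*1 = -54)
T*(G*((-5 - 2)/(5 + 6))) = -(-6588)*(-5 - 2)/(5 + 6) = -(-6588)*(-7/11) = -(-6588)*(-7*1/11) = -(-6588)*(-7)/11 = -122*378/11 = -46116/11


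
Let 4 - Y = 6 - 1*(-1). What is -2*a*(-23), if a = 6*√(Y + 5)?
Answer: 276*√2 ≈ 390.32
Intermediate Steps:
Y = -3 (Y = 4 - (6 - 1*(-1)) = 4 - (6 + 1) = 4 - 1*7 = 4 - 7 = -3)
a = 6*√2 (a = 6*√(-3 + 5) = 6*√2 ≈ 8.4853)
-2*a*(-23) = -12*√2*(-23) = 276*√2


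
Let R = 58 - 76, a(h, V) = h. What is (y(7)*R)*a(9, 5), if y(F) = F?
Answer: -1134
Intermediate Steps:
R = -18
(y(7)*R)*a(9, 5) = (7*(-18))*9 = -126*9 = -1134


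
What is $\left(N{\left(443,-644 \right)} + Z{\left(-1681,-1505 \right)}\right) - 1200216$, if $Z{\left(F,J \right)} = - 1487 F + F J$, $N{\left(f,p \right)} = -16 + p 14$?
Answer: $3820304$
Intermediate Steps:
$N{\left(f,p \right)} = -16 + 14 p$
$\left(N{\left(443,-644 \right)} + Z{\left(-1681,-1505 \right)}\right) - 1200216 = \left(\left(-16 + 14 \left(-644\right)\right) - 1681 \left(-1487 - 1505\right)\right) - 1200216 = \left(\left(-16 - 9016\right) - -5029552\right) - 1200216 = \left(-9032 + 5029552\right) - 1200216 = 5020520 - 1200216 = 3820304$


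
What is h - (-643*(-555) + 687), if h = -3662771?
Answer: -4020323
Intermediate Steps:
h - (-643*(-555) + 687) = -3662771 - (-643*(-555) + 687) = -3662771 - (356865 + 687) = -3662771 - 1*357552 = -3662771 - 357552 = -4020323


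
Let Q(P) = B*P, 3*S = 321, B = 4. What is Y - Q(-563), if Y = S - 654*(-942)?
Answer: 618427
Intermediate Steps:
S = 107 (S = (1/3)*321 = 107)
Q(P) = 4*P
Y = 616175 (Y = 107 - 654*(-942) = 107 + 616068 = 616175)
Y - Q(-563) = 616175 - 4*(-563) = 616175 - 1*(-2252) = 616175 + 2252 = 618427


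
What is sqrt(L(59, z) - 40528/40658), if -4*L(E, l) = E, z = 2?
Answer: 19*I*sqrt(72106963)/40658 ≈ 3.9682*I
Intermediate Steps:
L(E, l) = -E/4
sqrt(L(59, z) - 40528/40658) = sqrt(-1/4*59 - 40528/40658) = sqrt(-59/4 - 40528*1/40658) = sqrt(-59/4 - 20264/20329) = sqrt(-1280467/81316) = 19*I*sqrt(72106963)/40658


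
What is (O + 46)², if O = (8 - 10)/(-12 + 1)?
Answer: 258064/121 ≈ 2132.8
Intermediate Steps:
O = 2/11 (O = -2/(-11) = -2*(-1/11) = 2/11 ≈ 0.18182)
(O + 46)² = (2/11 + 46)² = (508/11)² = 258064/121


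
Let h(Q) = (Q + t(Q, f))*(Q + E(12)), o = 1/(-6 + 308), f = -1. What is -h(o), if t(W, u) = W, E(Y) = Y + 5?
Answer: -5135/45602 ≈ -0.11260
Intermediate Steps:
E(Y) = 5 + Y
o = 1/302 ≈ 0.0033113
h(Q) = 2*Q*(17 + Q) (h(Q) = (Q + Q)*(Q + (5 + 12)) = (2*Q)*(Q + 17) = (2*Q)*(17 + Q) = 2*Q*(17 + Q))
-h(o) = -2*(17 + 1/302)/302 = -2*5135/(302*302) = -1*5135/45602 = -5135/45602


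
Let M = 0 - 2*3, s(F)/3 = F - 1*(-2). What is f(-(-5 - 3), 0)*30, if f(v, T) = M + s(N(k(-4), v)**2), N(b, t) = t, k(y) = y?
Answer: 5760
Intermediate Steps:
s(F) = 6 + 3*F (s(F) = 3*(F - 1*(-2)) = 3*(F + 2) = 3*(2 + F) = 6 + 3*F)
M = -6 (M = 0 - 6 = -6)
f(v, T) = 3*v**2 (f(v, T) = -6 + (6 + 3*v**2) = 3*v**2)
f(-(-5 - 3), 0)*30 = (3*(-(-5 - 3))**2)*30 = (3*(-1*(-8))**2)*30 = (3*8**2)*30 = (3*64)*30 = 192*30 = 5760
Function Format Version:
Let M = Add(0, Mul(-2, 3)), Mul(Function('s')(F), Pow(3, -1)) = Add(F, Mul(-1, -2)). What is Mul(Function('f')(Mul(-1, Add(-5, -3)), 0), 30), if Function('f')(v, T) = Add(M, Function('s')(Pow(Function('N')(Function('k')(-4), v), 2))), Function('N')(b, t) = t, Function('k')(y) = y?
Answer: 5760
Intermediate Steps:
Function('s')(F) = Add(6, Mul(3, F)) (Function('s')(F) = Mul(3, Add(F, Mul(-1, -2))) = Mul(3, Add(F, 2)) = Mul(3, Add(2, F)) = Add(6, Mul(3, F)))
M = -6 (M = Add(0, -6) = -6)
Function('f')(v, T) = Mul(3, Pow(v, 2)) (Function('f')(v, T) = Add(-6, Add(6, Mul(3, Pow(v, 2)))) = Mul(3, Pow(v, 2)))
Mul(Function('f')(Mul(-1, Add(-5, -3)), 0), 30) = Mul(Mul(3, Pow(Mul(-1, Add(-5, -3)), 2)), 30) = Mul(Mul(3, Pow(Mul(-1, -8), 2)), 30) = Mul(Mul(3, Pow(8, 2)), 30) = Mul(Mul(3, 64), 30) = Mul(192, 30) = 5760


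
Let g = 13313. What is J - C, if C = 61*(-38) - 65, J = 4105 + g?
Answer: 19801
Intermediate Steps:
J = 17418 (J = 4105 + 13313 = 17418)
C = -2383 (C = -2318 - 65 = -2383)
J - C = 17418 - 1*(-2383) = 17418 + 2383 = 19801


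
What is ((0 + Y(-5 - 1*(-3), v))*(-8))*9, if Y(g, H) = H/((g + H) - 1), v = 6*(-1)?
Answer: -48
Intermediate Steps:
v = -6
Y(g, H) = H/(-1 + H + g) (Y(g, H) = H/((H + g) - 1) = H/(-1 + H + g))
((0 + Y(-5 - 1*(-3), v))*(-8))*9 = ((0 - 6/(-1 - 6 + (-5 - 1*(-3))))*(-8))*9 = ((0 - 6/(-1 - 6 + (-5 + 3)))*(-8))*9 = ((0 - 6/(-1 - 6 - 2))*(-8))*9 = ((0 - 6/(-9))*(-8))*9 = ((0 - 6*(-⅑))*(-8))*9 = ((0 + ⅔)*(-8))*9 = ((⅔)*(-8))*9 = -16/3*9 = -48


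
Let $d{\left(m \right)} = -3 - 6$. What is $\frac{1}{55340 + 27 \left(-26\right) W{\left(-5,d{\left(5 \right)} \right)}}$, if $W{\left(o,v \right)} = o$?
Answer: $\frac{1}{58850} \approx 1.6992 \cdot 10^{-5}$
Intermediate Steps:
$d{\left(m \right)} = -9$ ($d{\left(m \right)} = -3 - 6 = -9$)
$\frac{1}{55340 + 27 \left(-26\right) W{\left(-5,d{\left(5 \right)} \right)}} = \frac{1}{55340 + 27 \left(-26\right) \left(-5\right)} = \frac{1}{55340 - -3510} = \frac{1}{55340 + 3510} = \frac{1}{58850}$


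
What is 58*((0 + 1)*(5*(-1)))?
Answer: -290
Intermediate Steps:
58*((0 + 1)*(5*(-1))) = 58*(1*(-5)) = 58*(-5) = -290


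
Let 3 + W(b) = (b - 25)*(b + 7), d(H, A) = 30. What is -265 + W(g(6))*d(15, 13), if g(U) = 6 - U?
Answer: -5605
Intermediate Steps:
W(b) = -3 + (-25 + b)*(7 + b) (W(b) = -3 + (b - 25)*(b + 7) = -3 + (-25 + b)*(7 + b))
-265 + W(g(6))*d(15, 13) = -265 + (-178 + (6 - 1*6)**2 - 18*(6 - 1*6))*30 = -265 + (-178 + (6 - 6)**2 - 18*(6 - 6))*30 = -265 + (-178 + 0**2 - 18*0)*30 = -265 + (-178 + 0 + 0)*30 = -265 - 178*30 = -265 - 5340 = -5605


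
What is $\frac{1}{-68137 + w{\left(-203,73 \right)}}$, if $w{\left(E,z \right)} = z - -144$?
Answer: $- \frac{1}{67920} \approx -1.4723 \cdot 10^{-5}$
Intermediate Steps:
$w{\left(E,z \right)} = 144 + z$ ($w{\left(E,z \right)} = z + 144 = 144 + z$)
$\frac{1}{-68137 + w{\left(-203,73 \right)}} = \frac{1}{-68137 + \left(144 + 73\right)} = \frac{1}{-68137 + 217} = \frac{1}{-67920} = - \frac{1}{67920}$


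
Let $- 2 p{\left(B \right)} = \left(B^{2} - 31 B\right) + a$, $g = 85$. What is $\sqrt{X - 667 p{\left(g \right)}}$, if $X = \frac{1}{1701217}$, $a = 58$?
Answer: $\frac{\sqrt{4486228452732008829}}{1701217} \approx 1245.0$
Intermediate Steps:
$p{\left(B \right)} = -29 - \frac{B^{2}}{2} + \frac{31 B}{2}$ ($p{\left(B \right)} = - \frac{\left(B^{2} - 31 B\right) + 58}{2} = - \frac{58 + B^{2} - 31 B}{2} = -29 - \frac{B^{2}}{2} + \frac{31 B}{2}$)
$X = \frac{1}{1701217} \approx 5.8781 \cdot 10^{-7}$
$\sqrt{X - 667 p{\left(g \right)}} = \sqrt{\frac{1}{1701217} - 667 \left(-29 - \frac{85^{2}}{2} + \frac{31}{2} \cdot 85\right)} = \sqrt{\frac{1}{1701217} - 667 \left(-29 - \frac{7225}{2} + \frac{2635}{2}\right)} = \sqrt{\frac{1}{1701217} - -1550108} = \sqrt{\frac{1}{1701217} + 1550108} = \sqrt{\frac{2637070081437}{1701217}} = \frac{\sqrt{4486228452732008829}}{1701217}$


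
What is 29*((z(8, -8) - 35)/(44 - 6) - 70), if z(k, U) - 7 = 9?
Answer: -4089/2 ≈ -2044.5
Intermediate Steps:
z(k, U) = 16 (z(k, U) = 7 + 9 = 16)
29*((z(8, -8) - 35)/(44 - 6) - 70) = 29*((16 - 35)/(44 - 6) - 70) = 29*(-19/38 - 70) = 29*(-19*1/38 - 70) = 29*(-½ - 70) = 29*(-141/2) = -4089/2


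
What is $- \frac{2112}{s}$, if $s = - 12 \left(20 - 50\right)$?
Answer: $- \frac{88}{15} \approx -5.8667$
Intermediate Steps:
$s = 360$ ($s = \left(-12\right) \left(-30\right) = 360$)
$- \frac{2112}{s} = - \frac{2112}{360} = \left(-2112\right) \frac{1}{360} = - \frac{88}{15}$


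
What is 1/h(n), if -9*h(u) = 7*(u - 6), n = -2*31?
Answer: 9/476 ≈ 0.018908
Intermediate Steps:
n = -62
h(u) = 14/3 - 7*u/9 (h(u) = -7*(u - 6)/9 = -7*(-6 + u)/9 = -(-42 + 7*u)/9 = 14/3 - 7*u/9)
1/h(n) = 1/(14/3 - 7/9*(-62)) = 1/(14/3 + 434/9) = 1/(476/9) = 9/476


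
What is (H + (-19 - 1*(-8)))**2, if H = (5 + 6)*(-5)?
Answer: 4356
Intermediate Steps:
H = -55 (H = 11*(-5) = -55)
(H + (-19 - 1*(-8)))**2 = (-55 + (-19 - 1*(-8)))**2 = (-55 + (-19 + 8))**2 = (-55 - 11)**2 = (-66)**2 = 4356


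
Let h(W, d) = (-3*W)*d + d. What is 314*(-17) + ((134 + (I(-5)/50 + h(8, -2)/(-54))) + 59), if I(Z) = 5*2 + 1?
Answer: -6946603/1350 ≈ -5145.6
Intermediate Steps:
I(Z) = 11 (I(Z) = 10 + 1 = 11)
h(W, d) = d - 3*W*d (h(W, d) = -3*W*d + d = d - 3*W*d)
314*(-17) + ((134 + (I(-5)/50 + h(8, -2)/(-54))) + 59) = 314*(-17) + ((134 + (11/50 - 2*(1 - 3*8)/(-54))) + 59) = -5338 + ((134 + (11*(1/50) - 2*(1 - 24)*(-1/54))) + 59) = -5338 + ((134 + (11/50 - 2*(-23)*(-1/54))) + 59) = -5338 + ((134 + (11/50 + 46*(-1/54))) + 59) = -5338 + ((134 + (11/50 - 23/27)) + 59) = -5338 + ((134 - 853/1350) + 59) = -5338 + (180047/1350 + 59) = -5338 + 259697/1350 = -6946603/1350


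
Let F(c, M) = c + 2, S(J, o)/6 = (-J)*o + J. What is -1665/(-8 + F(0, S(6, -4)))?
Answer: 555/2 ≈ 277.50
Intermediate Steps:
S(J, o) = 6*J - 6*J*o (S(J, o) = 6*((-J)*o + J) = 6*(-J*o + J) = 6*(J - J*o) = 6*J - 6*J*o)
F(c, M) = 2 + c
-1665/(-8 + F(0, S(6, -4))) = -1665/(-8 + (2 + 0)) = -1665/(-8 + 2) = -1665/(-6) = -1665*(-⅙) = 555/2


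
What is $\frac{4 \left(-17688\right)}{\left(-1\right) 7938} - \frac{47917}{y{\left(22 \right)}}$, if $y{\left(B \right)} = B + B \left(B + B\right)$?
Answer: $- \frac{5746679}{145530} \approx -39.488$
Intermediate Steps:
$y{\left(B \right)} = B + 2 B^{2}$ ($y{\left(B \right)} = B + B 2 B = B + 2 B^{2}$)
$\frac{4 \left(-17688\right)}{\left(-1\right) 7938} - \frac{47917}{y{\left(22 \right)}} = \frac{4 \left(-17688\right)}{\left(-1\right) 7938} - \frac{47917}{22 \left(1 + 2 \cdot 22\right)} = - \frac{70752}{-7938} - \frac{47917}{22 \left(1 + 44\right)} = \left(-70752\right) \left(- \frac{1}{7938}\right) - \frac{47917}{22 \cdot 45} = \frac{11792}{1323} - \frac{47917}{990} = - \frac{5746679}{145530}$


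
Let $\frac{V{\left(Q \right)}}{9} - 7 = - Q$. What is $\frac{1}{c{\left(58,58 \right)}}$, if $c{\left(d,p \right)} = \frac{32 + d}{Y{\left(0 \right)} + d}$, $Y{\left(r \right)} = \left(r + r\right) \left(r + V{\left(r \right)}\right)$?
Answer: $\frac{29}{45} \approx 0.64444$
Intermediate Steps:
$V{\left(Q \right)} = 63 - 9 Q$ ($V{\left(Q \right)} = 63 + 9 \left(- Q\right) = 63 - 9 Q$)
$Y{\left(r \right)} = 2 r \left(63 - 8 r\right)$ ($Y{\left(r \right)} = \left(r + r\right) \left(r - \left(-63 + 9 r\right)\right) = 2 r \left(63 - 8 r\right)$)
$c{\left(d,p \right)} = \frac{32 + d}{d}$ ($c{\left(d,p \right)} = \frac{32 + d}{2 \cdot 0 \left(63 - 0\right) + d} = \frac{32 + d}{2 \cdot 0 \left(63 + 0\right) + d} = \frac{32 + d}{2 \cdot 0 \cdot 63 + d} = \frac{32 + d}{0 + d} = \frac{32 + d}{d}$)
$\frac{1}{c{\left(58,58 \right)}} = \frac{1}{\frac{1}{58} \left(32 + 58\right)} = \frac{1}{\frac{1}{58} \cdot 90} = \frac{1}{\frac{45}{29}} = \frac{29}{45}$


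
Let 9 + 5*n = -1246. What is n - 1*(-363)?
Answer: 112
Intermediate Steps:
n = -251 (n = -9/5 + (⅕)*(-1246) = -9/5 - 1246/5 = -251)
n - 1*(-363) = -251 - 1*(-363) = -251 + 363 = 112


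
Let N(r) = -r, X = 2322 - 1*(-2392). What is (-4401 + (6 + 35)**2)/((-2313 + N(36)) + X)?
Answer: -544/473 ≈ -1.1501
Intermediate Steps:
X = 4714 (X = 2322 + 2392 = 4714)
(-4401 + (6 + 35)**2)/((-2313 + N(36)) + X) = (-4401 + (6 + 35)**2)/((-2313 - 1*36) + 4714) = (-4401 + 41**2)/((-2313 - 36) + 4714) = (-4401 + 1681)/(-2349 + 4714) = -2720/2365 = -2720*1/2365 = -544/473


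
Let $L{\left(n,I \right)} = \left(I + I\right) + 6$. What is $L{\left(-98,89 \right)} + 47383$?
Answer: $47567$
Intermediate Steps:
$L{\left(n,I \right)} = 6 + 2 I$ ($L{\left(n,I \right)} = 2 I + 6 = 6 + 2 I$)
$L{\left(-98,89 \right)} + 47383 = \left(6 + 2 \cdot 89\right) + 47383 = \left(6 + 178\right) + 47383 = 184 + 47383 = 47567$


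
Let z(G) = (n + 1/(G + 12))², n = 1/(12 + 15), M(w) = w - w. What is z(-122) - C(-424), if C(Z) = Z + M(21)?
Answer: 3740068489/8820900 ≈ 424.00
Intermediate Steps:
M(w) = 0
n = 1/27 ≈ 0.037037
C(Z) = Z (C(Z) = Z + 0 = Z)
z(G) = (1/27 + 1/(12 + G))² (z(G) = (1/27 + 1/(G + 12))² = (1/27 + 1/(12 + G))²)
z(-122) - C(-424) = (39 - 122)²/(729*(12 - 122)²) - 1*(-424) = (1/729)*(-83)²/(-110)² + 424 = (1/729)*(1/12100)*6889 + 424 = 6889/8820900 + 424 = 3740068489/8820900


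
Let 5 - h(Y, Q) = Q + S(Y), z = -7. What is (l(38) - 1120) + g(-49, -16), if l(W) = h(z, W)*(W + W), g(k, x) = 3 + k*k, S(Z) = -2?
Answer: -1072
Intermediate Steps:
g(k, x) = 3 + k**2
h(Y, Q) = 7 - Q (h(Y, Q) = 5 - (Q - 2) = 5 - (-2 + Q) = 5 + (2 - Q) = 7 - Q)
l(W) = 2*W*(7 - W) (l(W) = (7 - W)*(W + W) = (7 - W)*(2*W) = 2*W*(7 - W))
(l(38) - 1120) + g(-49, -16) = (2*38*(7 - 1*38) - 1120) + (3 + (-49)**2) = (2*38*(7 - 38) - 1120) + (3 + 2401) = (2*38*(-31) - 1120) + 2404 = (-2356 - 1120) + 2404 = -3476 + 2404 = -1072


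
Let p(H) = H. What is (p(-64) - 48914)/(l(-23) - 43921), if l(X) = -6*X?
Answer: 48978/43783 ≈ 1.1187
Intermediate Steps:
(p(-64) - 48914)/(l(-23) - 43921) = (-64 - 48914)/(-6*(-23) - 43921) = -48978/(138 - 43921) = -48978/(-43783) = -48978*(-1/43783) = 48978/43783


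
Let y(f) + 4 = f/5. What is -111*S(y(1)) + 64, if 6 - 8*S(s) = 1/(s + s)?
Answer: -6407/304 ≈ -21.076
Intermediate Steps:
y(f) = -4 + f/5
S(s) = 3/4 - 1/(16*s) (S(s) = 3/4 - 1/(8*(s + s)) = 3/4 - 1/(2*s)/8 = 3/4 - 1/(16*s))
-111*S(y(1)) + 64 = -111*(-1 + 12*(-4 + (1/5)*1))/(16*(-4 + (1/5)*1)) + 64 = -111*(-1 + 12*(-4 + 1/5))/(16*(-4 + 1/5)) + 64 = -111*(-1 + 12*(-19/5))/(16*(-19/5)) + 64 = -111*(-5)*(-1 - 228/5)/(16*19) + 64 = -111*(-5)*(-233)/(16*19*5) + 64 = -111*233/304 + 64 = -25863/304 + 64 = -6407/304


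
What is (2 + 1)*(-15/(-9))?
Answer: 5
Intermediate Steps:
(2 + 1)*(-15/(-9)) = 3*(-15*(-⅑)) = 3*(5/3) = 5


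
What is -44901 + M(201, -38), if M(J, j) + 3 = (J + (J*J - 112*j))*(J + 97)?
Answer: 13322780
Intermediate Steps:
M(J, j) = -3 + (97 + J)*(J + J**2 - 112*j) (M(J, j) = -3 + (J + (J*J - 112*j))*(J + 97) = -3 + (J + (J**2 - 112*j))*(97 + J) = -3 + (J + J**2 - 112*j)*(97 + J) = -3 + (97 + J)*(J + J**2 - 112*j))
-44901 + M(201, -38) = -44901 + (-3 + 201**3 - 10864*(-38) + 97*201 + 98*201**2 - 112*201*(-38)) = -44901 + (-3 + 8120601 + 412832 + 19497 + 98*40401 + 855456) = -44901 + (-3 + 8120601 + 412832 + 19497 + 3959298 + 855456) = -44901 + 13367681 = 13322780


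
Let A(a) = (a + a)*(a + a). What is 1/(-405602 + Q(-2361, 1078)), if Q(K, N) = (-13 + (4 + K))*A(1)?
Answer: -1/415082 ≈ -2.4092e-6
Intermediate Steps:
A(a) = 4*a² (A(a) = (2*a)*(2*a) = 4*a²)
Q(K, N) = -36 + 4*K (Q(K, N) = (-13 + (4 + K))*(4*1²) = (-9 + K)*(4*1) = (-9 + K)*4 = -36 + 4*K)
1/(-405602 + Q(-2361, 1078)) = 1/(-405602 + (-36 + 4*(-2361))) = 1/(-405602 + (-36 - 9444)) = 1/(-405602 - 9480) = 1/(-415082) = -1/415082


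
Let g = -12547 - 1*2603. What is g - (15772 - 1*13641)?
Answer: -17281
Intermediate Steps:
g = -15150 (g = -12547 - 2603 = -15150)
g - (15772 - 1*13641) = -15150 - (15772 - 1*13641) = -15150 - (15772 - 13641) = -15150 - 1*2131 = -15150 - 2131 = -17281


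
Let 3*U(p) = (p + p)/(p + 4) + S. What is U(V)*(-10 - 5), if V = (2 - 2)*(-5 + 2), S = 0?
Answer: 0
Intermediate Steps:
V = 0 (V = 0*(-3) = 0)
U(p) = 2*p/(3*(4 + p)) (U(p) = ((p + p)/(p + 4) + 0)/3 = ((2*p)/(4 + p) + 0)/3 = (2*p/(4 + p) + 0)/3 = (2*p/(4 + p))/3 = 2*p/(3*(4 + p)))
U(V)*(-10 - 5) = ((2/3)*0/(4 + 0))*(-10 - 5) = ((2/3)*0/4)*(-15) = ((2/3)*0*(1/4))*(-15) = 0*(-15) = 0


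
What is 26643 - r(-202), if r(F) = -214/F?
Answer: 2690836/101 ≈ 26642.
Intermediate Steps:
26643 - r(-202) = 26643 - (-214)/(-202) = 26643 - (-214)*(-1)/202 = 26643 - 1*107/101 = 26643 - 107/101 = 2690836/101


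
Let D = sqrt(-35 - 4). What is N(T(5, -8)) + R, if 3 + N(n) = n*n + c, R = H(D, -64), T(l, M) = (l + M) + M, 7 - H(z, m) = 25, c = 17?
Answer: 117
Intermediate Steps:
D = I*sqrt(39) (D = sqrt(-39) = I*sqrt(39) ≈ 6.245*I)
H(z, m) = -18 (H(z, m) = 7 - 1*25 = 7 - 25 = -18)
T(l, M) = l + 2*M (T(l, M) = (M + l) + M = l + 2*M)
R = -18
N(n) = 14 + n**2 (N(n) = -3 + (n*n + 17) = -3 + (n**2 + 17) = -3 + (17 + n**2) = 14 + n**2)
N(T(5, -8)) + R = (14 + (5 + 2*(-8))**2) - 18 = (14 + (5 - 16)**2) - 18 = (14 + (-11)**2) - 18 = (14 + 121) - 18 = 135 - 18 = 117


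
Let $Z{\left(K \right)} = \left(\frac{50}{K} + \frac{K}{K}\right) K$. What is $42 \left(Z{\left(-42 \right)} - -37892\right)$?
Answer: $1591800$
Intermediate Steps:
$Z{\left(K \right)} = K \left(1 + \frac{50}{K}\right)$ ($Z{\left(K \right)} = \left(\frac{50}{K} + 1\right) K = \left(1 + \frac{50}{K}\right) K = K \left(1 + \frac{50}{K}\right)$)
$42 \left(Z{\left(-42 \right)} - -37892\right) = 42 \left(\left(50 - 42\right) - -37892\right) = 42 \left(8 + 37892\right) = 42 \cdot 37900 = 1591800$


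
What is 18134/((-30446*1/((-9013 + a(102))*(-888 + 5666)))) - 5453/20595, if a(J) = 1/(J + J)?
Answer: 91137759985001533/3553200430 ≈ 2.5649e+7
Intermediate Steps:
a(J) = 1/(2*J)
18134/((-30446*1/((-9013 + a(102))*(-888 + 5666)))) - 5453/20595 = 18134/((-30446*1/((-9013 + (½)/102)*(-888 + 5666)))) - 5453/20595 = 18134/((-30446*1/(4778*(-9013 + (½)*(1/102))))) - 5453*1/20595 = 18134/((-30446*1/(4778*(-9013 + 1/204)))) - 5453/20595 = 18134/((-30446/(4778*(-1838651/204)))) - 5453/20595 = 18134/((-30446/(-4392537239/102))) - 5453/20595 = 18134/((-30446*(-102/4392537239))) - 5453/20595 = 18134/(3105492/4392537239) - 5453/20595 = 18134*(4392537239/3105492) - 5453/20595 = 39827135146013/1552746 - 5453/20595 = 91137759985001533/3553200430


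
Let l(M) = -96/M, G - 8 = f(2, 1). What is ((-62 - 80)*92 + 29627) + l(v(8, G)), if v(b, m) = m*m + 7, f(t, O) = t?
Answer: 1772145/107 ≈ 16562.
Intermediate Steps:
G = 10 (G = 8 + 2 = 10)
v(b, m) = 7 + m² (v(b, m) = m² + 7 = 7 + m²)
((-62 - 80)*92 + 29627) + l(v(8, G)) = ((-62 - 80)*92 + 29627) - 96/(7 + 10²) = (-142*92 + 29627) - 96/(7 + 100) = (-13064 + 29627) - 96/107 = 16563 - 96*1/107 = 16563 - 96/107 = 1772145/107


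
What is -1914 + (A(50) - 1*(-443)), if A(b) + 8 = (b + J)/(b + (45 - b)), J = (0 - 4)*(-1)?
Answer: -7389/5 ≈ -1477.8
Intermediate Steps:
J = 4 (J = -4*(-1) = 4)
A(b) = -356/45 + b/45 (A(b) = -8 + (b + 4)/(b + (45 - b)) = -8 + (4 + b)/45 = -8 + (4 + b)*(1/45) = -8 + (4/45 + b/45) = -356/45 + b/45)
-1914 + (A(50) - 1*(-443)) = -1914 + ((-356/45 + (1/45)*50) - 1*(-443)) = -1914 + ((-356/45 + 10/9) + 443) = -1914 + (-34/5 + 443) = -1914 + 2181/5 = -7389/5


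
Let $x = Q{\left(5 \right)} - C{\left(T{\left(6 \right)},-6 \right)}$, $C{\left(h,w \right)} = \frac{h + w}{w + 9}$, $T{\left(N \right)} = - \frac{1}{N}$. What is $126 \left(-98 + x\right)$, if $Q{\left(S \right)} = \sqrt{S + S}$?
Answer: $-12089 + 126 \sqrt{10} \approx -11691.0$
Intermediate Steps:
$C{\left(h,w \right)} = \frac{h + w}{9 + w}$
$Q{\left(S \right)} = \sqrt{2} \sqrt{S}$ ($Q{\left(S \right)} = \sqrt{2 S} = \sqrt{2} \sqrt{S}$)
$x = \frac{37}{18} + \sqrt{10}$ ($x = \sqrt{2} \sqrt{5} - \frac{- \frac{1}{6} - 6}{9 - 6} = \sqrt{10} - \frac{\left(-1\right) \frac{1}{6} - 6}{3} = \sqrt{10} - \frac{- \frac{1}{6} - 6}{3} = \sqrt{10} - \frac{1}{3} \left(- \frac{37}{6}\right) = \sqrt{10} - - \frac{37}{18} = \sqrt{10} + \frac{37}{18} = \frac{37}{18} + \sqrt{10} \approx 5.2178$)
$126 \left(-98 + x\right) = 126 \left(-98 + \left(\frac{37}{18} + \sqrt{10}\right)\right) = 126 \left(- \frac{1727}{18} + \sqrt{10}\right) = -12089 + 126 \sqrt{10}$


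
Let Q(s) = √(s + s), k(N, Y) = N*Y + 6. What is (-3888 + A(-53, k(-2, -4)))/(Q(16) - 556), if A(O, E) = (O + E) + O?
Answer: 138305/19319 + 995*√2/19319 ≈ 7.2318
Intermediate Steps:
k(N, Y) = 6 + N*Y
Q(s) = √2*√s (Q(s) = √(2*s) = √2*√s)
A(O, E) = E + 2*O (A(O, E) = (E + O) + O = E + 2*O)
(-3888 + A(-53, k(-2, -4)))/(Q(16) - 556) = (-3888 + ((6 - 2*(-4)) + 2*(-53)))/(√2*√16 - 556) = (-3888 + ((6 + 8) - 106))/(√2*4 - 556) = (-3888 + (14 - 106))/(4*√2 - 556) = (-3888 - 92)/(-556 + 4*√2) = -3980/(-556 + 4*√2)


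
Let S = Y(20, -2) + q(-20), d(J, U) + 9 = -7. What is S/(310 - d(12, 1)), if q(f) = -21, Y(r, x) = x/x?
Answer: -10/163 ≈ -0.061350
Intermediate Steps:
d(J, U) = -16 (d(J, U) = -9 - 7 = -16)
Y(r, x) = 1
S = -20 (S = 1 - 21 = -20)
S/(310 - d(12, 1)) = -20/(310 - 1*(-16)) = -20/(310 + 16) = -20/326 = -20*1/326 = -10/163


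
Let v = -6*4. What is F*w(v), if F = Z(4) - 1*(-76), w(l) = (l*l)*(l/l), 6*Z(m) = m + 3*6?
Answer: 45888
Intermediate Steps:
Z(m) = 3 + m/6 (Z(m) = (m + 3*6)/6 = (m + 18)/6 = (18 + m)/6 = 3 + m/6)
v = -24
w(l) = l² (w(l) = l²*1 = l²)
F = 239/3 (F = (3 + (⅙)*4) - 1*(-76) = (3 + ⅔) + 76 = 11/3 + 76 = 239/3 ≈ 79.667)
F*w(v) = (239/3)*(-24)² = (239/3)*576 = 45888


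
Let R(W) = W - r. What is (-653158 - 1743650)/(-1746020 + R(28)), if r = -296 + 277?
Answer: 266312/193997 ≈ 1.3728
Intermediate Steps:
r = -19
R(W) = 19 + W (R(W) = W - 1*(-19) = W + 19 = 19 + W)
(-653158 - 1743650)/(-1746020 + R(28)) = (-653158 - 1743650)/(-1746020 + (19 + 28)) = -2396808/(-1746020 + 47) = -2396808/(-1745973) = -2396808*(-1/1745973) = 266312/193997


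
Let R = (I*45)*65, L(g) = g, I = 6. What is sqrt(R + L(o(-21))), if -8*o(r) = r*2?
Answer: sqrt(70221)/2 ≈ 132.50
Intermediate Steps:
o(r) = -r/4 (o(r) = -r*2/8 = -r/4)
R = 17550 (R = (6*45)*65 = 270*65 = 17550)
sqrt(R + L(o(-21))) = sqrt(17550 - 1/4*(-21)) = sqrt(17550 + 21/4) = sqrt(70221/4) = sqrt(70221)/2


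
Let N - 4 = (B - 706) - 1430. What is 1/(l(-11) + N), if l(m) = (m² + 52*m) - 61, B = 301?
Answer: -1/2343 ≈ -0.00042680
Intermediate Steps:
N = -1831 (N = 4 + ((301 - 706) - 1430) = 4 + (-405 - 1430) = 4 - 1835 = -1831)
l(m) = -61 + m² + 52*m
1/(l(-11) + N) = 1/((-61 + (-11)² + 52*(-11)) - 1831) = 1/((-61 + 121 - 572) - 1831) = 1/(-512 - 1831) = 1/(-2343) = -1/2343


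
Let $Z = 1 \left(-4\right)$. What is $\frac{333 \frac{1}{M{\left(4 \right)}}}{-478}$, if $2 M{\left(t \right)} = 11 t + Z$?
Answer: $- \frac{333}{9560} \approx -0.034833$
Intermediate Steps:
$Z = -4$
$M{\left(t \right)} = -2 + \frac{11 t}{2}$ ($M{\left(t \right)} = \frac{11 t - 4}{2} = \frac{-4 + 11 t}{2} = -2 + \frac{11 t}{2}$)
$\frac{333 \frac{1}{M{\left(4 \right)}}}{-478} = \frac{333 \frac{1}{-2 + \frac{11}{2} \cdot 4}}{-478} = \frac{333}{-2 + 22} \left(- \frac{1}{478}\right) = \frac{333}{20} \left(- \frac{1}{478}\right) = - \frac{333}{9560}$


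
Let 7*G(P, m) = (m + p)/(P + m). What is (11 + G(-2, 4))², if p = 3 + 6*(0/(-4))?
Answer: 529/4 ≈ 132.25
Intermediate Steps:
p = 3 (p = 3 + 6*(0*(-¼)) = 3 + 6*0 = 3 + 0 = 3)
G(P, m) = (3 + m)/(7*(P + m)) (G(P, m) = ((m + 3)/(P + m))/7 = ((3 + m)/(P + m))/7 = (3 + m)/(7*(P + m)))
(11 + G(-2, 4))² = (11 + (3 + 4)/(7*(-2 + 4)))² = (11 + (⅐)*7/2)² = (11 + (⅐)*(½)*7)² = (11 + ½)² = (23/2)² = 529/4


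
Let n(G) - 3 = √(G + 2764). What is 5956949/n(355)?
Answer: -17870847/3110 + 5956949*√3119/3110 ≈ 1.0123e+5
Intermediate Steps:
n(G) = 3 + √(2764 + G) (n(G) = 3 + √(G + 2764) = 3 + √(2764 + G))
5956949/n(355) = 5956949/(3 + √(2764 + 355)) = 5956949/(3 + √3119)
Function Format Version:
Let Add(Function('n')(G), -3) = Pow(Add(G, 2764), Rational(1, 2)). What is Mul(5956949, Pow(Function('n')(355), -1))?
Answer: Add(Rational(-17870847, 3110), Mul(Rational(5956949, 3110), Pow(3119, Rational(1, 2)))) ≈ 1.0123e+5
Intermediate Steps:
Function('n')(G) = Add(3, Pow(Add(2764, G), Rational(1, 2))) (Function('n')(G) = Add(3, Pow(Add(G, 2764), Rational(1, 2))) = Add(3, Pow(Add(2764, G), Rational(1, 2))))
Mul(5956949, Pow(Function('n')(355), -1)) = Mul(5956949, Pow(Add(3, Pow(Add(2764, 355), Rational(1, 2))), -1)) = Mul(5956949, Pow(Add(3, Pow(3119, Rational(1, 2))), -1))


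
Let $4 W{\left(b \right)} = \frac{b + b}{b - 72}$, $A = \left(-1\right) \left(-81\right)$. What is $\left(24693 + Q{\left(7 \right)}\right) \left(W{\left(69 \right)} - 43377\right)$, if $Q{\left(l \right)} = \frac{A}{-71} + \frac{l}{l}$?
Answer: $- \frac{152136828961}{142} \approx -1.0714 \cdot 10^{9}$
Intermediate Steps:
$A = 81$
$W{\left(b \right)} = \frac{b}{2 \left(-72 + b\right)}$ ($W{\left(b \right)} = \frac{\left(b + b\right) \frac{1}{b - 72}}{4} = \frac{2 b \frac{1}{-72 + b}}{4} = \frac{b}{2 \left(-72 + b\right)}$)
$Q{\left(l \right)} = - \frac{10}{71}$ ($Q{\left(l \right)} = \frac{81}{-71} + \frac{l}{l} = 81 \left(- \frac{1}{71}\right) + 1 = - \frac{81}{71} + 1 = - \frac{10}{71}$)
$\left(24693 + Q{\left(7 \right)}\right) \left(W{\left(69 \right)} - 43377\right) = \left(24693 - \frac{10}{71}\right) \left(\frac{1}{2} \cdot 69 \frac{1}{-72 + 69} - 43377\right) = \frac{1753193 \left(\frac{1}{2} \cdot 69 \frac{1}{-3} - 43377\right)}{71} = \frac{1753193 \left(\frac{1}{2} \cdot 69 \left(- \frac{1}{3}\right) - 43377\right)}{71} = \frac{1753193 \left(- \frac{23}{2} - 43377\right)}{71} = \frac{1753193}{71} \left(- \frac{86777}{2}\right) = - \frac{152136828961}{142}$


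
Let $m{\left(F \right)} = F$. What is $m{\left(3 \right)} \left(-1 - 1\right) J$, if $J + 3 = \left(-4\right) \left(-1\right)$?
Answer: $-6$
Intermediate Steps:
$J = 1$ ($J = -3 - -4 = -3 + 4 = 1$)
$m{\left(3 \right)} \left(-1 - 1\right) J = 3 \left(-1 - 1\right) 1 = 3 \left(-2\right) 1 = \left(-6\right) 1 = -6$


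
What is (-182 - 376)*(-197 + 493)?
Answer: -165168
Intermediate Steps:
(-182 - 376)*(-197 + 493) = -558*296 = -165168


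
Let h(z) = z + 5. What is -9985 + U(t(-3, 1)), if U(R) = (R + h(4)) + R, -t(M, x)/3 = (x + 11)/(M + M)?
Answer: -9964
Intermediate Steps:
t(M, x) = -3*(11 + x)/(2*M) (t(M, x) = -3*(x + 11)/(M + M) = -3*(11 + x)/(2*M))
h(z) = 5 + z
U(R) = 9 + 2*R (U(R) = (R + (5 + 4)) + R = (R + 9) + R = (9 + R) + R = 9 + 2*R)
-9985 + U(t(-3, 1)) = -9985 + (9 + 2*((3/2)*(-11 - 1*1)/(-3))) = -9985 + (9 + 2*((3/2)*(-1/3)*(-11 - 1))) = -9985 + (9 + 2*((3/2)*(-1/3)*(-12))) = -9985 + (9 + 2*6) = -9985 + (9 + 12) = -9985 + 21 = -9964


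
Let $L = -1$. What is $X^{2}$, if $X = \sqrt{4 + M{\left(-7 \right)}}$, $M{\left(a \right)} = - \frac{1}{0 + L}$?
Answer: $5$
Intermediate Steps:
$M{\left(a \right)} = 1$ ($M{\left(a \right)} = - \frac{1}{0 - 1} = - \frac{1}{-1} = \left(-1\right) \left(-1\right) = 1$)
$X = \sqrt{5}$ ($X = \sqrt{4 + 1} = \sqrt{5} \approx 2.2361$)
$X^{2} = \left(\sqrt{5}\right)^{2} = 5$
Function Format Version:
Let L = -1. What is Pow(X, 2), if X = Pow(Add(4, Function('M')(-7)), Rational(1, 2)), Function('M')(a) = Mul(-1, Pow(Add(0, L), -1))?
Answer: 5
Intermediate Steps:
Function('M')(a) = 1 (Function('M')(a) = Mul(-1, Pow(Add(0, -1), -1)) = Mul(-1, Pow(-1, -1)) = Mul(-1, -1) = 1)
X = Pow(5, Rational(1, 2)) (X = Pow(Add(4, 1), Rational(1, 2)) = Pow(5, Rational(1, 2)) ≈ 2.2361)
Pow(X, 2) = Pow(Pow(5, Rational(1, 2)), 2) = 5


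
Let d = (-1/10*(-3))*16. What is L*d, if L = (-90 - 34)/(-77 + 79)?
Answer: -1488/5 ≈ -297.60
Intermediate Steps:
L = -62 (L = -124/2 = -124*½ = -62)
d = 24/5 (d = (-1*⅒*(-3))*16 = -⅒*(-3)*16 = (3/10)*16 = 24/5 ≈ 4.8000)
L*d = -62*24/5 = -1488/5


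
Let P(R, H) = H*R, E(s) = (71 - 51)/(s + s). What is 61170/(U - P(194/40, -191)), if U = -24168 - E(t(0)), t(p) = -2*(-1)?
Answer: -1223400/464933 ≈ -2.6313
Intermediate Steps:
t(p) = 2
E(s) = 10/s (E(s) = 20/((2*s)) = 20*(1/(2*s)) = 10/s)
U = -24173 (U = -24168 - 10/2 = -24168 - 1*5 = -24168 - 5 = -24173)
61170/(U - P(194/40, -191)) = 61170/(-24173 - (-191)*194/40) = 61170/(-24173 - (-191)*194*(1/40)) = 61170/(-24173 - (-191)*97/20) = 61170/(-24173 - 1*(-18527/20)) = 61170/(-24173 + 18527/20) = 61170/(-464933/20) = 61170*(-20/464933) = -1223400/464933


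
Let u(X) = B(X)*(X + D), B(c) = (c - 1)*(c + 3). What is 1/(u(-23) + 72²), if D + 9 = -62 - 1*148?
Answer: -1/110976 ≈ -9.0110e-6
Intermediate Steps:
B(c) = (-1 + c)*(3 + c)
D = -219 (D = -9 + (-62 - 1*148) = -9 + (-62 - 148) = -9 - 210 = -219)
u(X) = (-219 + X)*(-3 + X² + 2*X) (u(X) = (-3 + X² + 2*X)*(X - 219) = (-3 + X² + 2*X)*(-219 + X) = (-219 + X)*(-3 + X² + 2*X))
1/(u(-23) + 72²) = 1/((-219 - 23)*(-3 + (-23)² + 2*(-23)) + 72²) = 1/(-242*(-3 + 529 - 46) + 5184) = 1/(-242*480 + 5184) = 1/(-116160 + 5184) = 1/(-110976) = -1/110976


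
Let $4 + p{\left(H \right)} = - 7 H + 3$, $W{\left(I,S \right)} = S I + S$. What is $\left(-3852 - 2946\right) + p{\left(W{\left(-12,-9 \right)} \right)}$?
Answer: $-7492$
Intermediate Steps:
$W{\left(I,S \right)} = S + I S$ ($W{\left(I,S \right)} = I S + S = S + I S$)
$p{\left(H \right)} = -1 - 7 H$ ($p{\left(H \right)} = -4 - \left(-3 + 7 H\right) = -1 - 7 H$)
$\left(-3852 - 2946\right) + p{\left(W{\left(-12,-9 \right)} \right)} = \left(-3852 - 2946\right) - \left(1 + 7 \left(- 9 \left(1 - 12\right)\right)\right) = \left(-3852 - 2946\right) - \left(1 + 7 \left(\left(-9\right) \left(-11\right)\right)\right) = -6798 - 694 = -7492$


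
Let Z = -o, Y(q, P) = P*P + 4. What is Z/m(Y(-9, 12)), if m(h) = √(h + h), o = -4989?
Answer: 4989*√74/148 ≈ 289.98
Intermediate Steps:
Y(q, P) = 4 + P² (Y(q, P) = P² + 4 = 4 + P²)
m(h) = √2*√h (m(h) = √(2*h) = √2*√h)
Z = 4989 (Z = -1*(-4989) = 4989)
Z/m(Y(-9, 12)) = 4989/((√2*√(4 + 12²))) = 4989/((√2*√(4 + 144))) = 4989/((√2*√148)) = 4989/((√2*(2*√37))) = 4989/((2*√74)) = 4989*(√74/148) = 4989*√74/148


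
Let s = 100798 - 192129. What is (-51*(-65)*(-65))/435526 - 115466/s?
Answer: 2354530607/3059771162 ≈ 0.76951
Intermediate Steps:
s = -91331
(-51*(-65)*(-65))/435526 - 115466/s = (-51*(-65)*(-65))/435526 - 115466/(-91331) = (3315*(-65))*(1/435526) - 115466*(-1/91331) = -215475*1/435526 + 115466/91331 = -16575/33502 + 115466/91331 = 2354530607/3059771162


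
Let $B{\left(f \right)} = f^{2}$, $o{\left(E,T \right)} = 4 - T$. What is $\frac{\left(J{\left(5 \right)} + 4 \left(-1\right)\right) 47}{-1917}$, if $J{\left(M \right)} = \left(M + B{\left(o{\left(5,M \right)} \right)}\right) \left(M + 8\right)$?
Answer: $- \frac{3478}{1917} \approx -1.8143$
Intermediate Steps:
$J{\left(M \right)} = \left(8 + M\right) \left(M + \left(4 - M\right)^{2}\right)$ ($J{\left(M \right)} = \left(M + \left(4 - M\right)^{2}\right) \left(M + 8\right) = \left(M + \left(4 - M\right)^{2}\right) \left(8 + M\right) = \left(8 + M\right) \left(M + \left(4 - M\right)^{2}\right)$)
$\frac{\left(J{\left(5 \right)} + 4 \left(-1\right)\right) 47}{-1917} = \frac{\left(\left(128 + 5^{2} + 5^{3} - 200\right) + 4 \left(-1\right)\right) 47}{-1917} = \left(\left(128 + 25 + 125 - 200\right) - 4\right) 47 \left(- \frac{1}{1917}\right) = \left(78 - 4\right) 47 \left(- \frac{1}{1917}\right) = 74 \cdot 47 \left(- \frac{1}{1917}\right) = 3478 \left(- \frac{1}{1917}\right) = - \frac{3478}{1917}$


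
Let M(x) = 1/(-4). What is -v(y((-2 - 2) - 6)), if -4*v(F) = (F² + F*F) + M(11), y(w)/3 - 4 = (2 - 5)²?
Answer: 12167/16 ≈ 760.44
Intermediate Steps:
y(w) = 39 (y(w) = 12 + 3*(2 - 5)² = 12 + 3*(-3)² = 12 + 3*9 = 12 + 27 = 39)
M(x) = -¼
v(F) = 1/16 - F²/2 (v(F) = -((F² + F*F) - ¼)/4 = -((F² + F²) - ¼)/4 = -(2*F² - ¼)/4 = -(-¼ + 2*F²)/4 = 1/16 - F²/2)
-v(y((-2 - 2) - 6)) = -(1/16 - ½*39²) = -(1/16 - ½*1521) = -(1/16 - 1521/2) = -1*(-12167/16) = 12167/16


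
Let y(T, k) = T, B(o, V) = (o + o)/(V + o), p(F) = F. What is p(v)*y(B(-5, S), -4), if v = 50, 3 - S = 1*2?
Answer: 125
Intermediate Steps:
S = 1 (S = 3 - 2 = 1)
B(o, V) = 2*o/(V + o) (B(o, V) = (2*o)/(V + o) = 2*o/(V + o))
p(v)*y(B(-5, S), -4) = 50*(2*(-5)/(1 - 5)) = 50*(2*(-5)/(-4)) = 50*(2*(-5)*(-1/4)) = 50*(5/2) = 125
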